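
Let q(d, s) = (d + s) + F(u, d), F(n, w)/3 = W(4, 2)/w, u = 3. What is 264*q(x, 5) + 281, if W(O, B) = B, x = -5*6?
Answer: -31859/5 ≈ -6371.8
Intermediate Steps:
x = -30
F(n, w) = 6/w (F(n, w) = 3*(2/w) = 6/w)
q(d, s) = d + s + 6/d (q(d, s) = (d + s) + 6/d = d + s + 6/d)
264*q(x, 5) + 281 = 264*(-30 + 5 + 6/(-30)) + 281 = 264*(-30 + 5 + 6*(-1/30)) + 281 = 264*(-30 + 5 - ⅕) + 281 = 264*(-126/5) + 281 = -33264/5 + 281 = -31859/5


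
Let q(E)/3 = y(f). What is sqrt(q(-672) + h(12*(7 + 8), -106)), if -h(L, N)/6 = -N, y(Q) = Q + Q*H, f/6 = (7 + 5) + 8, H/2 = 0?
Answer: 2*I*sqrt(69) ≈ 16.613*I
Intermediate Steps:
H = 0 (H = 2*0 = 0)
f = 120 (f = 6*((7 + 5) + 8) = 6*(12 + 8) = 6*20 = 120)
y(Q) = Q (y(Q) = Q + Q*0 = Q + 0 = Q)
h(L, N) = 6*N (h(L, N) = -(-6)*N = 6*N)
q(E) = 360 (q(E) = 3*120 = 360)
sqrt(q(-672) + h(12*(7 + 8), -106)) = sqrt(360 + 6*(-106)) = sqrt(360 - 636) = sqrt(-276) = 2*I*sqrt(69)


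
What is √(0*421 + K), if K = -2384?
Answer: 4*I*√149 ≈ 48.826*I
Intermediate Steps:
√(0*421 + K) = √(0*421 - 2384) = √(0 - 2384) = √(-2384) = 4*I*√149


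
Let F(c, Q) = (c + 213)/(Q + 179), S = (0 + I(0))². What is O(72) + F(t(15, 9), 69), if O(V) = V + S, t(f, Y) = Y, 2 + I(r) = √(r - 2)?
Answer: 9287/124 - 4*I*√2 ≈ 74.895 - 5.6569*I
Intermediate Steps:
I(r) = -2 + √(-2 + r) (I(r) = -2 + √(r - 2) = -2 + √(-2 + r))
S = (-2 + I*√2)² (S = (0 + (-2 + √(-2 + 0)))² = (0 + (-2 + √(-2)))² = (0 + (-2 + I*√2))² = (-2 + I*√2)² ≈ 2.0 - 5.6569*I)
O(V) = V + (2 - I*√2)²
F(c, Q) = (213 + c)/(179 + Q)
O(72) + F(t(15, 9), 69) = (72 + (2 - I*√2)²) + (213 + 9)/(179 + 69) = (72 + (2 - I*√2)²) + 222/248 = (72 + (2 - I*√2)²) + (1/248)*222 = (72 + (2 - I*√2)²) + 111/124 = 9039/124 + (2 - I*√2)²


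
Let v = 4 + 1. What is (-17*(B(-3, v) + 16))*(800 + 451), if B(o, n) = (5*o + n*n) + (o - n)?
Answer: -382806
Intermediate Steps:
v = 5
B(o, n) = n² - n + 6*o (B(o, n) = (5*o + n²) + (o - n) = (n² + 5*o) + (o - n) = n² - n + 6*o)
(-17*(B(-3, v) + 16))*(800 + 451) = (-17*((5² - 1*5 + 6*(-3)) + 16))*(800 + 451) = -17*((25 - 5 - 18) + 16)*1251 = -17*(2 + 16)*1251 = -17*18*1251 = -306*1251 = -382806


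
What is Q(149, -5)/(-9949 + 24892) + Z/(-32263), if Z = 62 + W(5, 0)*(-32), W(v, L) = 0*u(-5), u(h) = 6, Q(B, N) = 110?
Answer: 2622464/482106009 ≈ 0.0054396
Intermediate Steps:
W(v, L) = 0 (W(v, L) = 0*6 = 0)
Z = 62 (Z = 62 + 0*(-32) = 62 + 0 = 62)
Q(149, -5)/(-9949 + 24892) + Z/(-32263) = 110/(-9949 + 24892) + 62/(-32263) = 110/14943 + 62*(-1/32263) = 110*(1/14943) - 62/32263 = 110/14943 - 62/32263 = 2622464/482106009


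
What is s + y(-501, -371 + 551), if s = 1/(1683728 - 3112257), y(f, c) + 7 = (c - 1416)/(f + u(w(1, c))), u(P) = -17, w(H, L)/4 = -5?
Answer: -1707092414/369989011 ≈ -4.6139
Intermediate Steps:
w(H, L) = -20 (w(H, L) = 4*(-5) = -20)
y(f, c) = -7 + (-1416 + c)/(-17 + f) (y(f, c) = -7 + (c - 1416)/(f - 17) = -7 + (-1416 + c)/(-17 + f))
s = -1/1428529 (s = 1/(-1428529) = -1/1428529 ≈ -7.0002e-7)
s + y(-501, -371 + 551) = -1/1428529 + (-1297 + (-371 + 551) - 7*(-501))/(-17 - 501) = -1/1428529 + (-1297 + 180 + 3507)/(-518) = -1/1428529 - 1/518*2390 = -1/1428529 - 1195/259 = -1707092414/369989011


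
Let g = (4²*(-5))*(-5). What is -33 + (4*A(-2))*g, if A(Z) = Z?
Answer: -3233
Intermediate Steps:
g = 400 (g = (16*(-5))*(-5) = -80*(-5) = 400)
-33 + (4*A(-2))*g = -33 + (4*(-2))*400 = -33 - 8*400 = -33 - 3200 = -3233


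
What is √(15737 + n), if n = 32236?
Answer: √47973 ≈ 219.03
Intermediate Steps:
√(15737 + n) = √(15737 + 32236) = √47973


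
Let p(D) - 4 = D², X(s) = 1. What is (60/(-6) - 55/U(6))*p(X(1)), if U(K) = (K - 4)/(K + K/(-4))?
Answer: -2675/4 ≈ -668.75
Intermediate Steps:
U(K) = 4*(-4 + K)/(3*K) (U(K) = (-4 + K)/(K + K*(-¼)) = (-4 + K)/(K - K/4) = (-4 + K)/((3*K/4)) = (-4 + K)*(4/(3*K)) = 4*(-4 + K)/(3*K))
p(D) = 4 + D²
(60/(-6) - 55/U(6))*p(X(1)) = (60/(-6) - 55*9/(2*(-4 + 6)))*(4 + 1²) = (60*(-⅙) - 55/((4/3)*(⅙)*2))*(4 + 1) = (-10 - 55/4/9)*5 = (-10 - 55*9/4)*5 = (-10 - 495/4)*5 = -535/4*5 = -2675/4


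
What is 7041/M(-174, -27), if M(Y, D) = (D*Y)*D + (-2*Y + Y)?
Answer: -2347/42224 ≈ -0.055584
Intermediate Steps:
M(Y, D) = -Y + Y*D² (M(Y, D) = Y*D² - Y = -Y + Y*D²)
7041/M(-174, -27) = 7041/((-174*(-1 + (-27)²))) = 7041/((-174*(-1 + 729))) = 7041/((-174*728)) = 7041/(-126672) = 7041*(-1/126672) = -2347/42224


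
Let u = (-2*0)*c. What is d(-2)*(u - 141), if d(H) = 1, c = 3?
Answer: -141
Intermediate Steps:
u = 0 (u = -2*0*3 = 0*3 = 0)
d(-2)*(u - 141) = 1*(0 - 141) = 1*(-141) = -141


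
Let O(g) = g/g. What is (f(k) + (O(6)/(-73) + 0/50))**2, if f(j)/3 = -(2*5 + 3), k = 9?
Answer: 8111104/5329 ≈ 1522.1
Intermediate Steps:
O(g) = 1
f(j) = -39 (f(j) = 3*(-(2*5 + 3)) = 3*(-(10 + 3)) = 3*(-1*13) = 3*(-13) = -39)
(f(k) + (O(6)/(-73) + 0/50))**2 = (-39 + (1/(-73) + 0/50))**2 = (-39 + (1*(-1/73) + 0*(1/50)))**2 = (-39 + (-1/73 + 0))**2 = (-39 - 1/73)**2 = (-2848/73)**2 = 8111104/5329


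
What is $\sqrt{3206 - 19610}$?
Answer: $2 i \sqrt{4101} \approx 128.08 i$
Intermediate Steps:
$\sqrt{3206 - 19610} = \sqrt{-16404} = 2 i \sqrt{4101}$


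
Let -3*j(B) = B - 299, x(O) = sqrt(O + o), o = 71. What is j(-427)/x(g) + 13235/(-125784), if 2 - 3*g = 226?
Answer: -13235/125784 - 22*I*sqrt(33) ≈ -0.10522 - 126.38*I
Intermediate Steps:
g = -224/3 (g = 2/3 - 1/3*226 = 2/3 - 226/3 = -224/3 ≈ -74.667)
x(O) = sqrt(71 + O) (x(O) = sqrt(O + 71) = sqrt(71 + O))
j(B) = 299/3 - B/3 (j(B) = -(B - 299)/3 = -(-299 + B)/3 = 299/3 - B/3)
j(-427)/x(g) + 13235/(-125784) = (299/3 - 1/3*(-427))/(sqrt(71 - 224/3)) + 13235/(-125784) = (299/3 + 427/3)/(sqrt(-11/3)) + 13235*(-1/125784) = 242/((I*sqrt(33)/3)) - 13235/125784 = 242*(-I*sqrt(33)/11) - 13235/125784 = -22*I*sqrt(33) - 13235/125784 = -13235/125784 - 22*I*sqrt(33)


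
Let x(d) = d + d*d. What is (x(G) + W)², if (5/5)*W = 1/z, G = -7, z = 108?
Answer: 20584369/11664 ≈ 1764.8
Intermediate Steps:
x(d) = d + d²
W = 1/108 ≈ 0.0092593
(x(G) + W)² = (-7*(1 - 7) + 1/108)² = (-7*(-6) + 1/108)² = (42 + 1/108)² = (4537/108)² = 20584369/11664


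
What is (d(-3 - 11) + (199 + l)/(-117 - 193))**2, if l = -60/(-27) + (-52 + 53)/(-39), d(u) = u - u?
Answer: 5541316/13155129 ≈ 0.42123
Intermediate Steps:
d(u) = 0
l = 257/117 (l = -60*(-1/27) + 1*(-1/39) = 20/9 - 1/39 = 257/117 ≈ 2.1966)
(d(-3 - 11) + (199 + l)/(-117 - 193))**2 = (0 + (199 + 257/117)/(-117 - 193))**2 = (0 + (23540/117)/(-310))**2 = (0 + (23540/117)*(-1/310))**2 = (0 - 2354/3627)**2 = (-2354/3627)**2 = 5541316/13155129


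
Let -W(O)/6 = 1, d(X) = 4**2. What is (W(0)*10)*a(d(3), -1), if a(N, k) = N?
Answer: -960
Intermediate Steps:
d(X) = 16
W(O) = -6 (W(O) = -6*1 = -6)
(W(0)*10)*a(d(3), -1) = -6*10*16 = -60*16 = -960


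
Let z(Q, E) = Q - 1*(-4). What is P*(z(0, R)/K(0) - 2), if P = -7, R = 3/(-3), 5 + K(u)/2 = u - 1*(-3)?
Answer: 21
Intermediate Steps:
K(u) = -4 + 2*u (K(u) = -10 + 2*(u - 1*(-3)) = -10 + 2*(u + 3) = -10 + 2*(3 + u) = -10 + (6 + 2*u) = -4 + 2*u)
R = -1 (R = 3*(-1/3) = -1)
z(Q, E) = 4 + Q (z(Q, E) = Q + 4 = 4 + Q)
P*(z(0, R)/K(0) - 2) = -7*((4 + 0)/(-4 + 2*0) - 2) = -7*(4/(-4 + 0) - 2) = -7*(4/(-4) - 2) = -7*(4*(-1/4) - 2) = -7*(-1 - 2) = -7*(-3) = 21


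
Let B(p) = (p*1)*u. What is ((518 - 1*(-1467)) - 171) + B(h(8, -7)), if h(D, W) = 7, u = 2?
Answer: 1828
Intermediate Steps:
B(p) = 2*p (B(p) = (p*1)*2 = p*2 = 2*p)
((518 - 1*(-1467)) - 171) + B(h(8, -7)) = ((518 - 1*(-1467)) - 171) + 2*7 = ((518 + 1467) - 171) + 14 = (1985 - 171) + 14 = 1814 + 14 = 1828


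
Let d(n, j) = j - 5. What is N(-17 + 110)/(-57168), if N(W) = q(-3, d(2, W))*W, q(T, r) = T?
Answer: 31/6352 ≈ 0.0048804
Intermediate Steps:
d(n, j) = -5 + j
N(W) = -3*W
N(-17 + 110)/(-57168) = -3*(-17 + 110)/(-57168) = -3*93*(-1/57168) = -279*(-1/57168) = 31/6352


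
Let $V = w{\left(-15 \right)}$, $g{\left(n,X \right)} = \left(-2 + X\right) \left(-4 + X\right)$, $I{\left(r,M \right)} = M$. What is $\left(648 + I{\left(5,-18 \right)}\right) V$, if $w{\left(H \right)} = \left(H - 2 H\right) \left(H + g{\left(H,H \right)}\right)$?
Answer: $2910600$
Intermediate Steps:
$g{\left(n,X \right)} = \left(-4 + X\right) \left(-2 + X\right)$
$w{\left(H \right)} = - H \left(8 + H^{2} - 5 H\right)$ ($w{\left(H \right)} = \left(H - 2 H\right) \left(H + \left(8 + H^{2} - 6 H\right)\right) = - H \left(8 + H^{2} - 5 H\right)$)
$V = 4620$ ($V = - 15 \left(-8 - \left(-15\right)^{2} + 5 \left(-15\right)\right) = - 15 \left(-8 - 225 - 75\right) = \left(-15\right) \left(-308\right) = 4620$)
$\left(648 + I{\left(5,-18 \right)}\right) V = \left(648 - 18\right) 4620 = 630 \cdot 4620 = 2910600$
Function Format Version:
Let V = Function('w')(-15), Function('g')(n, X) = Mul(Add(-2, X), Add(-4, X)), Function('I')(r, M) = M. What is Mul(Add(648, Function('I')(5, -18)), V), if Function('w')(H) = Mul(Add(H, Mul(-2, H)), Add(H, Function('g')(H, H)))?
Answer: 2910600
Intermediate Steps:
Function('g')(n, X) = Mul(Add(-4, X), Add(-2, X))
Function('w')(H) = Mul(-1, H, Add(8, Pow(H, 2), Mul(-5, H))) (Function('w')(H) = Mul(Add(H, Mul(-2, H)), Add(H, Add(8, Pow(H, 2), Mul(-6, H)))) = Mul(Mul(-1, H), Add(8, Pow(H, 2), Mul(-5, H))) = Mul(-1, H, Add(8, Pow(H, 2), Mul(-5, H))))
V = 4620 (V = Mul(-15, Add(-8, Mul(-1, Pow(-15, 2)), Mul(5, -15))) = Mul(-15, Add(-8, Mul(-1, 225), -75)) = Mul(-15, Add(-8, -225, -75)) = Mul(-15, -308) = 4620)
Mul(Add(648, Function('I')(5, -18)), V) = Mul(Add(648, -18), 4620) = Mul(630, 4620) = 2910600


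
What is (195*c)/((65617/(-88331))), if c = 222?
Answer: -3823848990/65617 ≈ -58275.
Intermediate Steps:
(195*c)/((65617/(-88331))) = (195*222)/((65617/(-88331))) = 43290/((65617*(-1/88331))) = 43290/(-65617/88331) = 43290*(-88331/65617) = -3823848990/65617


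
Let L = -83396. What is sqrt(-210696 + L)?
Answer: 2*I*sqrt(73523) ≈ 542.3*I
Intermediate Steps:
sqrt(-210696 + L) = sqrt(-210696 - 83396) = sqrt(-294092) = 2*I*sqrt(73523)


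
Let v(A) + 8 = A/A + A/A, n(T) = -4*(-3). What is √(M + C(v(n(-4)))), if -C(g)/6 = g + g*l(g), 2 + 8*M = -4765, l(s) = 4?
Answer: I*√6654/4 ≈ 20.393*I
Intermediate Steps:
n(T) = 12
M = -4767/8 (M = -¼ + (⅛)*(-4765) = -¼ - 4765/8 = -4767/8 ≈ -595.88)
v(A) = -6 (v(A) = -8 + (A/A + A/A) = -8 + (1 + 1) = -8 + 2 = -6)
C(g) = -30*g (C(g) = -6*(g + g*4) = -6*(g + 4*g) = -30*g)
√(M + C(v(n(-4)))) = √(-4767/8 - 30*(-6)) = √(-4767/8 + 180) = √(-3327/8) = I*√6654/4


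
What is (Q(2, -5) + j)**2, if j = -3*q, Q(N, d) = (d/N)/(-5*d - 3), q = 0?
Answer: 25/1936 ≈ 0.012913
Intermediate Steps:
Q(N, d) = d/(N*(-3 - 5*d)) (Q(N, d) = (d/N)/(-3 - 5*d) = d/(N*(-3 - 5*d)))
j = 0 (j = -3*0 = 0)
(Q(2, -5) + j)**2 = (-1*(-5)/(2*(3 + 5*(-5))) + 0)**2 = (-1*(-5)*1/2/(3 - 25) + 0)**2 = (-1*(-5)*1/2/(-22) + 0)**2 = (-1*(-5)*1/2*(-1/22) + 0)**2 = (-5/44 + 0)**2 = (-5/44)**2 = 25/1936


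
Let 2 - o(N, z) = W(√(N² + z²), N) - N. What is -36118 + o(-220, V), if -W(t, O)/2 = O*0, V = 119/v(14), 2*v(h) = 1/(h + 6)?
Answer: -36336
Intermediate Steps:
v(h) = 1/(2*(6 + h)) (v(h) = 1/(2*(h + 6)) = 1/(2*(6 + h)))
V = 4760 (V = 119/((1/(2*(6 + 14)))) = 119/(((½)/20)) = 119/(((½)*(1/20))) = 119/(1/40) = 119*40 = 4760)
W(t, O) = 0 (W(t, O) = -2*O*0 = -2*0 = 0)
o(N, z) = 2 + N (o(N, z) = 2 - (0 - N) = 2 - (-1)*N = 2 + N)
-36118 + o(-220, V) = -36118 + (2 - 220) = -36118 - 218 = -36336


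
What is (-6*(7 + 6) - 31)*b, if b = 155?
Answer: -16895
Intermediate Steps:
(-6*(7 + 6) - 31)*b = (-6*(7 + 6) - 31)*155 = (-6*13 - 31)*155 = (-78 - 31)*155 = -109*155 = -16895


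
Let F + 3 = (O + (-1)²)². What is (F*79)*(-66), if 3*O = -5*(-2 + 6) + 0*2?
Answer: -455356/3 ≈ -1.5179e+5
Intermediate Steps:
O = -20/3 (O = (-5*(-2 + 6) + 0*2)/3 = (-5*4 + 0)/3 = (-20 + 0)/3 = (⅓)*(-20) = -20/3 ≈ -6.6667)
F = 262/9 (F = -3 + (-20/3 + (-1)²)² = -3 + (-20/3 + 1)² = -3 + (-17/3)² = -3 + 289/9 = 262/9 ≈ 29.111)
(F*79)*(-66) = ((262/9)*79)*(-66) = (20698/9)*(-66) = -455356/3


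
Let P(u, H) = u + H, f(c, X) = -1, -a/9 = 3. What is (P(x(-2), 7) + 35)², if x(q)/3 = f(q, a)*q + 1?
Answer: 2601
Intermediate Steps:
a = -27 (a = -9*3 = -27)
x(q) = 3 - 3*q (x(q) = 3*(-q + 1) = 3*(1 - q) = 3 - 3*q)
P(u, H) = H + u
(P(x(-2), 7) + 35)² = ((7 + (3 - 3*(-2))) + 35)² = ((7 + (3 + 6)) + 35)² = ((7 + 9) + 35)² = (16 + 35)² = 51² = 2601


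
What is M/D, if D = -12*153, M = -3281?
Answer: 193/108 ≈ 1.7870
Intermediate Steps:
D = -1836
M/D = -3281/(-1836) = -3281*(-1/1836) = 193/108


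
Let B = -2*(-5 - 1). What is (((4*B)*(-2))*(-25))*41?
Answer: 98400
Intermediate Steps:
B = 12 (B = -2*(-6) = 12)
(((4*B)*(-2))*(-25))*41 = (((4*12)*(-2))*(-25))*41 = ((48*(-2))*(-25))*41 = -96*(-25)*41 = 2400*41 = 98400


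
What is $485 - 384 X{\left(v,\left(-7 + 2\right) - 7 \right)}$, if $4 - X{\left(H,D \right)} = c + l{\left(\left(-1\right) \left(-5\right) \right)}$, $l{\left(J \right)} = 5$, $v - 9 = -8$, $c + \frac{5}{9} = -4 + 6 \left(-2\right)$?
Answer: $- \frac{16465}{3} \approx -5488.3$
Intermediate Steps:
$c = - \frac{149}{9}$ ($c = - \frac{5}{9} + \left(-4 + 6 \left(-2\right)\right) = - \frac{5}{9} - 16 = - \frac{149}{9} \approx -16.556$)
$v = 1$ ($v = 9 - 8 = 1$)
$X{\left(H,D \right)} = \frac{140}{9}$ ($X{\left(H,D \right)} = 4 - \left(- \frac{149}{9} + 5\right) = 4 - - \frac{104}{9} = 4 + \frac{104}{9} = \frac{140}{9}$)
$485 - 384 X{\left(v,\left(-7 + 2\right) - 7 \right)} = 485 - \frac{17920}{3} = - \frac{16465}{3}$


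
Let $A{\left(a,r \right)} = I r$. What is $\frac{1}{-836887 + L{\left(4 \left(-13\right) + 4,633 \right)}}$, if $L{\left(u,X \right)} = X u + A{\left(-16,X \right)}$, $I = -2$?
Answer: $- \frac{1}{868537} \approx -1.1514 \cdot 10^{-6}$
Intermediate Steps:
$A{\left(a,r \right)} = - 2 r$
$L{\left(u,X \right)} = - 2 X + X u$ ($L{\left(u,X \right)} = X u - 2 X = - 2 X + X u$)
$\frac{1}{-836887 + L{\left(4 \left(-13\right) + 4,633 \right)}} = \frac{1}{-836887 + 633 \left(-2 + \left(4 \left(-13\right) + 4\right)\right)} = \frac{1}{-836887 + 633 \left(-2 + \left(-52 + 4\right)\right)} = \frac{1}{-836887 + 633 \left(-2 - 48\right)} = \frac{1}{-836887 + 633 \left(-50\right)} = \frac{1}{-836887 - 31650} = \frac{1}{-868537} = - \frac{1}{868537}$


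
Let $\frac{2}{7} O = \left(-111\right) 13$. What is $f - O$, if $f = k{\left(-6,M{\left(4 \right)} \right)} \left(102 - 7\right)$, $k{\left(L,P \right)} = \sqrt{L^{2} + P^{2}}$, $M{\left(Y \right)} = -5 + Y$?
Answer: $\frac{10101}{2} + 95 \sqrt{37} \approx 5628.4$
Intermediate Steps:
$f = 95 \sqrt{37}$ ($f = \sqrt{\left(-6\right)^{2} + \left(-5 + 4\right)^{2}} \left(102 - 7\right) = \sqrt{36 + \left(-1\right)^{2}} \cdot 95 = \sqrt{36 + 1} \cdot 95 = \sqrt{37} \cdot 95 = 95 \sqrt{37} \approx 577.86$)
$O = - \frac{10101}{2}$ ($O = \frac{7 \left(\left(-111\right) 13\right)}{2} = \frac{7}{2} \left(-1443\right) = - \frac{10101}{2} \approx -5050.5$)
$f - O = 95 \sqrt{37} - - \frac{10101}{2} = 95 \sqrt{37} + \frac{10101}{2} = \frac{10101}{2} + 95 \sqrt{37}$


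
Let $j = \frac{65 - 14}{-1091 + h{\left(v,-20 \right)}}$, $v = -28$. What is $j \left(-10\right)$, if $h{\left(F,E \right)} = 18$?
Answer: $\frac{510}{1073} \approx 0.4753$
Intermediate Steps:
$j = - \frac{51}{1073}$ ($j = \frac{65 - 14}{-1091 + 18} = \frac{51}{-1073} = 51 \left(- \frac{1}{1073}\right) = - \frac{51}{1073} \approx -0.04753$)
$j \left(-10\right) = \left(- \frac{51}{1073}\right) \left(-10\right) = \frac{510}{1073}$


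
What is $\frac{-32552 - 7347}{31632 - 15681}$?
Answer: $- \frac{39899}{15951} \approx -2.5013$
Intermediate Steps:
$\frac{-32552 - 7347}{31632 - 15681} = \frac{-32552 - 7347}{15951} = \left(-39899\right) \frac{1}{15951} = - \frac{39899}{15951}$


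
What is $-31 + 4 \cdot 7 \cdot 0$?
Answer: $-31$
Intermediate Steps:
$-31 + 4 \cdot 7 \cdot 0 = -31 + 4 \cdot 0 = -31 + 0 = -31$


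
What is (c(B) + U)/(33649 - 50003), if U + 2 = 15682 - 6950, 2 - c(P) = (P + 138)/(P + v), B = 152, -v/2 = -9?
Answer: -148415/278018 ≈ -0.53383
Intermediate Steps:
v = 18 (v = -2*(-9) = 18)
c(P) = 2 - (138 + P)/(18 + P) (c(P) = 2 - (P + 138)/(P + 18) = 2 - (138 + P)/(18 + P))
U = 8730 (U = -2 + (15682 - 6950) = -2 + 8732 = 8730)
(c(B) + U)/(33649 - 50003) = ((-102 + 152)/(18 + 152) + 8730)/(33649 - 50003) = (50/170 + 8730)/(-16354) = ((1/170)*50 + 8730)*(-1/16354) = (5/17 + 8730)*(-1/16354) = (148415/17)*(-1/16354) = -148415/278018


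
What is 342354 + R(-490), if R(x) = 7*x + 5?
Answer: 338929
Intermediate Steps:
R(x) = 5 + 7*x
342354 + R(-490) = 342354 + (5 + 7*(-490)) = 342354 + (5 - 3430) = 342354 - 3425 = 338929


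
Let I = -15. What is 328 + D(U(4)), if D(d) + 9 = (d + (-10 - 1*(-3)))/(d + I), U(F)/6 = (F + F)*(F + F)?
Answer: 118088/369 ≈ 320.02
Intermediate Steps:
U(F) = 24*F**2 (U(F) = 6*((F + F)*(F + F)) = 6*((2*F)*(2*F)) = 6*(4*F**2) = 24*F**2)
D(d) = -9 + (-7 + d)/(-15 + d) (D(d) = -9 + (d + (-10 - 1*(-3)))/(d - 15) = -9 + (d + (-10 + 3))/(-15 + d) = -9 + (d - 7)/(-15 + d) = -9 + (-7 + d)/(-15 + d))
328 + D(U(4)) = 328 + 8*(16 - 24*4**2)/(-15 + 24*4**2) = 328 + 8*(16 - 24*16)/(-15 + 24*16) = 328 + 8*(16 - 1*384)/(-15 + 384) = 328 + 8*(16 - 384)/369 = 328 + 8*(1/369)*(-368) = 328 - 2944/369 = 118088/369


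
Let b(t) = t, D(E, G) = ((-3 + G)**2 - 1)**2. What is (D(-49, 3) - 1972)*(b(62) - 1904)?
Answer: 3630582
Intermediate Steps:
D(E, G) = (-1 + (-3 + G)**2)**2
(D(-49, 3) - 1972)*(b(62) - 1904) = ((-1 + (-3 + 3)**2)**2 - 1972)*(62 - 1904) = ((-1 + 0**2)**2 - 1972)*(-1842) = ((-1 + 0)**2 - 1972)*(-1842) = ((-1)**2 - 1972)*(-1842) = (1 - 1972)*(-1842) = -1971*(-1842) = 3630582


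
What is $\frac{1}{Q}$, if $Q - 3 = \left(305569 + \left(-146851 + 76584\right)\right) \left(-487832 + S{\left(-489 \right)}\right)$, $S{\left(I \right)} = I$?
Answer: $- \frac{1}{114902907939} \approx -8.703 \cdot 10^{-12}$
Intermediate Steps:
$Q = -114902907939$ ($Q = 3 + \left(305569 + \left(-146851 + 76584\right)\right) \left(-487832 - 489\right) = 3 + \left(305569 - 70267\right) \left(-488321\right) = 3 + 235302 \left(-488321\right) = 3 - 114902907942 = -114902907939$)
$\frac{1}{Q} = \frac{1}{-114902907939} = - \frac{1}{114902907939}$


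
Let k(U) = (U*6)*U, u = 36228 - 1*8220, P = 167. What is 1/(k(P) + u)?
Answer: 1/195342 ≈ 5.1192e-6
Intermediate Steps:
u = 28008 (u = 36228 - 8220 = 28008)
k(U) = 6*U**2 (k(U) = (6*U)*U = 6*U**2)
1/(k(P) + u) = 1/(6*167**2 + 28008) = 1/(6*27889 + 28008) = 1/(167334 + 28008) = 1/195342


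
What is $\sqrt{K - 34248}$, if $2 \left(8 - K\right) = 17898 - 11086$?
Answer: $i \sqrt{37646} \approx 194.03 i$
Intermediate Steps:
$K = -3398$ ($K = 8 - \frac{17898 - 11086}{2} = 8 - 3406 = -3398$)
$\sqrt{K - 34248} = \sqrt{-3398 - 34248} = \sqrt{-37646} = i \sqrt{37646}$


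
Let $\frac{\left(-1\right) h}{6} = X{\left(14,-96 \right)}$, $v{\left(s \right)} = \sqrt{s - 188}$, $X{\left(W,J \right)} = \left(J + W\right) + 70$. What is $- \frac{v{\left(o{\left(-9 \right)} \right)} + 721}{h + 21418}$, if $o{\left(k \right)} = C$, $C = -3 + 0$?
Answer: $- \frac{103}{3070} - \frac{i \sqrt{191}}{21490} \approx -0.033551 - 0.0006431 i$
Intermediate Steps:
$C = -3$
$o{\left(k \right)} = -3$
$X{\left(W,J \right)} = 70 + J + W$
$v{\left(s \right)} = \sqrt{-188 + s}$
$h = 72$ ($h = - 6 \left(70 - 96 + 14\right) = \left(-6\right) \left(-12\right) = 72$)
$- \frac{v{\left(o{\left(-9 \right)} \right)} + 721}{h + 21418} = - \frac{\sqrt{-188 - 3} + 721}{72 + 21418} = - \frac{\sqrt{-191} + 721}{21490} = - \frac{i \sqrt{191} + 721}{21490} = - \frac{721 + i \sqrt{191}}{21490} = - (\frac{103}{3070} + \frac{i \sqrt{191}}{21490}) = - \frac{103}{3070} - \frac{i \sqrt{191}}{21490}$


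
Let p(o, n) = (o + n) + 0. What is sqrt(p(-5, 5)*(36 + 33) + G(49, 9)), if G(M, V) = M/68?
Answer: 7*sqrt(17)/34 ≈ 0.84888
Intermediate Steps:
G(M, V) = M/68 (G(M, V) = M*(1/68) = M/68)
p(o, n) = n + o (p(o, n) = (n + o) + 0 = n + o)
sqrt(p(-5, 5)*(36 + 33) + G(49, 9)) = sqrt((5 - 5)*(36 + 33) + (1/68)*49) = sqrt(0*69 + 49/68) = sqrt(0 + 49/68) = sqrt(49/68) = 7*sqrt(17)/34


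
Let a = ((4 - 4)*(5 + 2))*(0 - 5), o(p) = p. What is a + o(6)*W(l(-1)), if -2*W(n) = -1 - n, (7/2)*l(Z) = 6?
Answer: 57/7 ≈ 8.1429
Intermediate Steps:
l(Z) = 12/7 (l(Z) = (2/7)*6 = 12/7)
W(n) = 1/2 + n/2 (W(n) = -(-1 - n)/2 = 1/2 + n/2)
a = 0 (a = (0*7)*(-5) = 0*(-5) = 0)
a + o(6)*W(l(-1)) = 0 + 6*(1/2 + (1/2)*(12/7)) = 0 + 6*(1/2 + 6/7) = 0 + 6*(19/14) = 0 + 57/7 = 57/7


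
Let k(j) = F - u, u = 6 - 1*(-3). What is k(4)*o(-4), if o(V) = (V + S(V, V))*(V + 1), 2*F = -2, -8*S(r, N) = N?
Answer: -105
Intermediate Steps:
S(r, N) = -N/8
F = -1 (F = (1/2)*(-2) = -1)
u = 9 (u = 6 + 3 = 9)
o(V) = 7*V*(1 + V)/8 (o(V) = (V - V/8)*(V + 1) = (7*V/8)*(1 + V) = 7*V*(1 + V)/8)
k(j) = -10 (k(j) = -1 - 1*9 = -1 - 9 = -10)
k(4)*o(-4) = -35*(-4)*(1 - 4)/4 = -35*(-4)*(-3)/4 = -10*21/2 = -105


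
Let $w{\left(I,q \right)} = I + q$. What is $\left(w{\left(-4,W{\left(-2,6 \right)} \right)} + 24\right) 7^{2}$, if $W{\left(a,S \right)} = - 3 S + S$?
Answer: $392$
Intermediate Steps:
$W{\left(a,S \right)} = - 2 S$
$\left(w{\left(-4,W{\left(-2,6 \right)} \right)} + 24\right) 7^{2} = \left(\left(-4 - 12\right) + 24\right) 7^{2} = \left(\left(-4 - 12\right) + 24\right) 49 = \left(-16 + 24\right) 49 = 8 \cdot 49 = 392$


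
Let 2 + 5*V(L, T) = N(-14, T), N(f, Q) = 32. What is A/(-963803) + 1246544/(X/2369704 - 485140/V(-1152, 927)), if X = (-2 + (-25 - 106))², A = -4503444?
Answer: -5952384192733875612/554012321197228039 ≈ -10.744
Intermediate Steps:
X = 17689 (X = (-2 - 131)² = (-133)² = 17689)
V(L, T) = 6 (V(L, T) = -⅖ + (⅕)*32 = -⅖ + 32/5 = 6)
A/(-963803) + 1246544/(X/2369704 - 485140/V(-1152, 927)) = -4503444/(-963803) + 1246544/(17689/2369704 - 485140/6) = -4503444*(-1/963803) + 1246544/(17689*(1/2369704) - 485140*⅙) = 4503444/963803 + 1246544/(17689/2369704 - 242570/3) = 4503444/963803 + 1246544/(-574819046213/7109112) = 4503444/963803 + 1246544*(-7109112/574819046213) = 4503444/963803 - 8861820908928/574819046213 = -5952384192733875612/554012321197228039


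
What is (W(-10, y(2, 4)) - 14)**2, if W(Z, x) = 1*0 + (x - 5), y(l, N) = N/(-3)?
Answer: 3721/9 ≈ 413.44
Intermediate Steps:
y(l, N) = -N/3 (y(l, N) = N*(-1/3) = -N/3)
W(Z, x) = -5 + x (W(Z, x) = 0 + (-5 + x) = -5 + x)
(W(-10, y(2, 4)) - 14)**2 = ((-5 - 1/3*4) - 14)**2 = ((-5 - 4/3) - 14)**2 = (-19/3 - 14)**2 = (-61/3)**2 = 3721/9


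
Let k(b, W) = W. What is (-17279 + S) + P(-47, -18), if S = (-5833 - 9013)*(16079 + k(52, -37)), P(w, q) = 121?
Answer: -238176690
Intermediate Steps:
S = -238159532 (S = (-5833 - 9013)*(16079 - 37) = -14846*16042 = -238159532)
(-17279 + S) + P(-47, -18) = (-17279 - 238159532) + 121 = -238176811 + 121 = -238176690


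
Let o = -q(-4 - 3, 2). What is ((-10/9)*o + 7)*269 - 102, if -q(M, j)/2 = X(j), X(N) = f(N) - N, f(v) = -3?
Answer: 42929/9 ≈ 4769.9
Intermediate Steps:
X(N) = -3 - N
q(M, j) = 6 + 2*j (q(M, j) = -2*(-3 - j) = 6 + 2*j)
o = -10 (o = -(6 + 2*2) = -(6 + 4) = -1*10 = -10)
((-10/9)*o + 7)*269 - 102 = (-10/9*(-10) + 7)*269 - 102 = (100/9 + 7)*269 - 102 = (163/9)*269 - 102 = 43847/9 - 102 = 42929/9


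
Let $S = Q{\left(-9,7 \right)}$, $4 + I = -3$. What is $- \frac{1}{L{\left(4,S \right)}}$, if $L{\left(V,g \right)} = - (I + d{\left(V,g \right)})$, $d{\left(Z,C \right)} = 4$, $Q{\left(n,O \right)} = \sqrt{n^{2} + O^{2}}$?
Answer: $- \frac{1}{3} \approx -0.33333$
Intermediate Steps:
$I = -7$ ($I = -4 - 3 = -7$)
$Q{\left(n,O \right)} = \sqrt{O^{2} + n^{2}}$
$S = \sqrt{130}$ ($S = \sqrt{7^{2} + \left(-9\right)^{2}} = \sqrt{49 + 81} = \sqrt{130} \approx 11.402$)
$L{\left(V,g \right)} = 3$ ($L{\left(V,g \right)} = - (-7 + 4) = \left(-1\right) \left(-3\right) = 3$)
$- \frac{1}{L{\left(4,S \right)}} = - \frac{1}{3}$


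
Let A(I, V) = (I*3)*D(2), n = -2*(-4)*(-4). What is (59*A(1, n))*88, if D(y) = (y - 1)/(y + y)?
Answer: 3894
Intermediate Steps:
n = -32 (n = 8*(-4) = -32)
D(y) = (-1 + y)/(2*y) (D(y) = (-1 + y)/((2*y)) = (-1 + y)*(1/(2*y)) = (-1 + y)/(2*y))
A(I, V) = 3*I/4 (A(I, V) = (I*3)*((½)*(-1 + 2)/2) = (3*I)*((½)*(½)*1) = (3*I)*(¼) = 3*I/4)
(59*A(1, n))*88 = (59*((¾)*1))*88 = (59*(¾))*88 = (177/4)*88 = 3894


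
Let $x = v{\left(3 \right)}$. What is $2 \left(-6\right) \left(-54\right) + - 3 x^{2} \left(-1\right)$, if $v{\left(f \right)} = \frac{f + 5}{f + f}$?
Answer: $\frac{1960}{3} \approx 653.33$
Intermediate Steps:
$v{\left(f \right)} = \frac{5 + f}{2 f}$
$x = \frac{4}{3}$ ($x = \frac{5 + 3}{2 \cdot 3} = \frac{1}{2} \cdot \frac{1}{3} \cdot 8 = \frac{4}{3} \approx 1.3333$)
$2 \left(-6\right) \left(-54\right) + - 3 x^{2} \left(-1\right) = 2 \left(-6\right) \left(-54\right) + - 3 \left(\frac{4}{3}\right)^{2} \left(-1\right) = \left(-12\right) \left(-54\right) + \left(-3\right) \frac{16}{9} \left(-1\right) = 648 - - \frac{16}{3} = 648 + \frac{16}{3} = \frac{1960}{3}$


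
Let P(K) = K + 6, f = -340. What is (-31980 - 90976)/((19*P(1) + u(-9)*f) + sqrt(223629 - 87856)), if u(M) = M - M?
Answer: 4088287/29521 - 30739*sqrt(135773)/29521 ≈ -245.19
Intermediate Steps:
u(M) = 0
P(K) = 6 + K
(-31980 - 90976)/((19*P(1) + u(-9)*f) + sqrt(223629 - 87856)) = (-31980 - 90976)/((19*(6 + 1) + 0*(-340)) + sqrt(223629 - 87856)) = -122956/((19*7 + 0) + sqrt(135773)) = -122956/((133 + 0) + sqrt(135773)) = -122956/(133 + sqrt(135773))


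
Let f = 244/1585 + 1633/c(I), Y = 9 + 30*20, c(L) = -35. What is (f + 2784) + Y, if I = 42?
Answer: 37129382/11095 ≈ 3346.5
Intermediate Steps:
Y = 609 (Y = 9 + 600 = 609)
f = -515953/11095 (f = 244/1585 + 1633/(-35) = 244*(1/1585) + 1633*(-1/35) = 244/1585 - 1633/35 = -515953/11095 ≈ -46.503)
(f + 2784) + Y = (-515953/11095 + 2784) + 609 = 30372527/11095 + 609 = 37129382/11095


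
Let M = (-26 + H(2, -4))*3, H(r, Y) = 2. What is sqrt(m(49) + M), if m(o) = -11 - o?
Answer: 2*I*sqrt(33) ≈ 11.489*I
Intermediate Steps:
M = -72 (M = (-26 + 2)*3 = -24*3 = -72)
sqrt(m(49) + M) = sqrt((-11 - 1*49) - 72) = sqrt((-11 - 49) - 72) = sqrt(-60 - 72) = sqrt(-132) = 2*I*sqrt(33)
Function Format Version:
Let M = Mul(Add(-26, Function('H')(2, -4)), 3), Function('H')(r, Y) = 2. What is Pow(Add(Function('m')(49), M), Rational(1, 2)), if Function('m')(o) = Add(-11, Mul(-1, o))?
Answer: Mul(2, I, Pow(33, Rational(1, 2))) ≈ Mul(11.489, I)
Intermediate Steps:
M = -72 (M = Mul(Add(-26, 2), 3) = Mul(-24, 3) = -72)
Pow(Add(Function('m')(49), M), Rational(1, 2)) = Pow(Add(Add(-11, Mul(-1, 49)), -72), Rational(1, 2)) = Pow(Add(Add(-11, -49), -72), Rational(1, 2)) = Pow(Add(-60, -72), Rational(1, 2)) = Pow(-132, Rational(1, 2)) = Mul(2, I, Pow(33, Rational(1, 2)))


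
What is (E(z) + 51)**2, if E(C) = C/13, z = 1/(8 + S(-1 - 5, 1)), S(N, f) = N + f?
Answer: 3960100/1521 ≈ 2603.6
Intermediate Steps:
z = 1/3 (z = 1/(8 + ((-1 - 5) + 1)) = 1/(8 + (-6 + 1)) = 1/(8 - 5) = 1/3 ≈ 0.33333)
E(C) = C/13 (E(C) = C*(1/13) = C/13)
(E(z) + 51)**2 = ((1/13)*(1/3) + 51)**2 = (1/39 + 51)**2 = (1990/39)**2 = 3960100/1521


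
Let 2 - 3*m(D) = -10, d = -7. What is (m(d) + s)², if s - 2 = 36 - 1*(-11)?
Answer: 2809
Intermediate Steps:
m(D) = 4 (m(D) = ⅔ - ⅓*(-10) = ⅔ + 10/3 = 4)
s = 49 (s = 2 + (36 - 1*(-11)) = 2 + (36 + 11) = 2 + 47 = 49)
(m(d) + s)² = (4 + 49)² = 53² = 2809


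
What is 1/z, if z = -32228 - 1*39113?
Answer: -1/71341 ≈ -1.4017e-5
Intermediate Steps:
z = -71341 (z = -32228 - 39113 = -71341)
1/z = 1/(-71341) = -1/71341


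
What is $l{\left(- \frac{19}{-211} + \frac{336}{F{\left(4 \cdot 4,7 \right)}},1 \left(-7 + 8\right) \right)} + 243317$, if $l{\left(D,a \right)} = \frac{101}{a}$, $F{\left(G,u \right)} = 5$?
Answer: $243418$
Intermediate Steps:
$l{\left(- \frac{19}{-211} + \frac{336}{F{\left(4 \cdot 4,7 \right)}},1 \left(-7 + 8\right) \right)} + 243317 = \frac{101}{1 \left(-7 + 8\right)} + 243317 = \frac{101}{1 \cdot 1} + 243317 = \frac{101}{1} + 243317 = 101 \cdot 1 + 243317 = 101 + 243317 = 243418$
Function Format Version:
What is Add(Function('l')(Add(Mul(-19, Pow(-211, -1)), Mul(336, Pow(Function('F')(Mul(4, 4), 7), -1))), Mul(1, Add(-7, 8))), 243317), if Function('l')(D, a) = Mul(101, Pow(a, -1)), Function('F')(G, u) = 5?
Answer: 243418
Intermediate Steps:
Add(Function('l')(Add(Mul(-19, Pow(-211, -1)), Mul(336, Pow(Function('F')(Mul(4, 4), 7), -1))), Mul(1, Add(-7, 8))), 243317) = Add(Mul(101, Pow(Mul(1, Add(-7, 8)), -1)), 243317) = Add(Mul(101, Pow(Mul(1, 1), -1)), 243317) = Add(Mul(101, Pow(1, -1)), 243317) = Add(Mul(101, 1), 243317) = Add(101, 243317) = 243418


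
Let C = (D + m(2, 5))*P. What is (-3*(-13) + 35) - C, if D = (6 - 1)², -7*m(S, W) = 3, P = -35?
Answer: 934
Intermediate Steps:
m(S, W) = -3/7 (m(S, W) = -⅐*3 = -3/7)
D = 25 (D = 5² = 25)
C = -860 (C = (25 - 3/7)*(-35) = (172/7)*(-35) = -860)
(-3*(-13) + 35) - C = (-3*(-13) + 35) - 1*(-860) = (39 + 35) + 860 = 74 + 860 = 934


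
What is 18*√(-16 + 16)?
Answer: 0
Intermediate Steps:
18*√(-16 + 16) = 18*√0 = 18*0 = 0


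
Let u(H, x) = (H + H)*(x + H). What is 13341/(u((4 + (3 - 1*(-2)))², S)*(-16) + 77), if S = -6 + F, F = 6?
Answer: -13341/209875 ≈ -0.063566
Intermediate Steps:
S = 0 (S = -6 + 6 = 0)
u(H, x) = 2*H*(H + x) (u(H, x) = (2*H)*(H + x) = 2*H*(H + x))
13341/(u((4 + (3 - 1*(-2)))², S)*(-16) + 77) = 13341/((2*(4 + (3 - 1*(-2)))²*((4 + (3 - 1*(-2)))² + 0))*(-16) + 77) = 13341/((2*(4 + (3 + 2))²*((4 + (3 + 2))² + 0))*(-16) + 77) = 13341/((2*(4 + 5)²*((4 + 5)² + 0))*(-16) + 77) = 13341/((2*9²*(9² + 0))*(-16) + 77) = 13341/((2*81*(81 + 0))*(-16) + 77) = 13341/((2*81*81)*(-16) + 77) = 13341/(13122*(-16) + 77) = 13341/(-209952 + 77) = 13341/(-209875) = 13341*(-1/209875) = -13341/209875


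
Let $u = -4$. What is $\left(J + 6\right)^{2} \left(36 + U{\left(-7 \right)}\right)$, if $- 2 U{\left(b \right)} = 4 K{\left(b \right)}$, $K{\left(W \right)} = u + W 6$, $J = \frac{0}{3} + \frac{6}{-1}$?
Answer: $0$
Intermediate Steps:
$J = -6$ ($J = 0 \cdot \frac{1}{3} + 6 \left(-1\right) = 0 - 6 = -6$)
$K{\left(W \right)} = -4 + 6 W$ ($K{\left(W \right)} = -4 + W 6 = -4 + 6 W$)
$U{\left(b \right)} = 8 - 12 b$ ($U{\left(b \right)} = - \frac{4 \left(-4 + 6 b\right)}{2} = - \frac{-16 + 24 b}{2} = 8 - 12 b$)
$\left(J + 6\right)^{2} \left(36 + U{\left(-7 \right)}\right) = \left(-6 + 6\right)^{2} \left(36 + \left(8 - -84\right)\right) = 0^{2} \left(36 + \left(8 + 84\right)\right) = 0 \left(36 + 92\right) = 0 \cdot 128 = 0$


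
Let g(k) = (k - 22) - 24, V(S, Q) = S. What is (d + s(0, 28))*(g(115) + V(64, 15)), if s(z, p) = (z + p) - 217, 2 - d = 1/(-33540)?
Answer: -834173207/33540 ≈ -24871.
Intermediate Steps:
g(k) = -46 + k (g(k) = (-22 + k) - 24 = -46 + k)
d = 67081/33540 (d = 2 - 1/(-33540) = 2 - 1*(-1/33540) = 2 + 1/33540 = 67081/33540 ≈ 2.0000)
s(z, p) = -217 + p + z (s(z, p) = (p + z) - 217 = -217 + p + z)
(d + s(0, 28))*(g(115) + V(64, 15)) = (67081/33540 + (-217 + 28 + 0))*((-46 + 115) + 64) = (67081/33540 - 189)*(69 + 64) = -6271979/33540*133 = -834173207/33540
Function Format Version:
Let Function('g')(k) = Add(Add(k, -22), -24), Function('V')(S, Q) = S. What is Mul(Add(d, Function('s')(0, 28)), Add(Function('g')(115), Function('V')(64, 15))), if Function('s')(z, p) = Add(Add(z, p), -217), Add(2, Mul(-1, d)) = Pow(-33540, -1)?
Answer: Rational(-834173207, 33540) ≈ -24871.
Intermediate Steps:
Function('g')(k) = Add(-46, k) (Function('g')(k) = Add(Add(-22, k), -24) = Add(-46, k))
d = Rational(67081, 33540) (d = Add(2, Mul(-1, Pow(-33540, -1))) = Add(2, Mul(-1, Rational(-1, 33540))) = Add(2, Rational(1, 33540)) = Rational(67081, 33540) ≈ 2.0000)
Function('s')(z, p) = Add(-217, p, z) (Function('s')(z, p) = Add(Add(p, z), -217) = Add(-217, p, z))
Mul(Add(d, Function('s')(0, 28)), Add(Function('g')(115), Function('V')(64, 15))) = Mul(Add(Rational(67081, 33540), Add(-217, 28, 0)), Add(Add(-46, 115), 64)) = Mul(Add(Rational(67081, 33540), -189), Add(69, 64)) = Mul(Rational(-6271979, 33540), 133) = Rational(-834173207, 33540)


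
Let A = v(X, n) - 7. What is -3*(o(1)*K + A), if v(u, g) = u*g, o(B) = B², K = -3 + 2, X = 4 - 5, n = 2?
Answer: 30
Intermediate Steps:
X = -1
K = -1
v(u, g) = g*u
A = -9 (A = 2*(-1) - 7 = -2 - 7 = -9)
-3*(o(1)*K + A) = -3*(1²*(-1) - 9) = -3*(1*(-1) - 9) = -3*(-1 - 9) = -3*(-10) = 30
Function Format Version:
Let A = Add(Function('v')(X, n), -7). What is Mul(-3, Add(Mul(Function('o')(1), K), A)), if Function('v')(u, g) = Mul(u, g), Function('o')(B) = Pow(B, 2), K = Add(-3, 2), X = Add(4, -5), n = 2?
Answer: 30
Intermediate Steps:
X = -1
K = -1
Function('v')(u, g) = Mul(g, u)
A = -9 (A = Add(Mul(2, -1), -7) = Add(-2, -7) = -9)
Mul(-3, Add(Mul(Function('o')(1), K), A)) = Mul(-3, Add(Mul(Pow(1, 2), -1), -9)) = Mul(-3, Add(Mul(1, -1), -9)) = Mul(-3, Add(-1, -9)) = Mul(-3, -10) = 30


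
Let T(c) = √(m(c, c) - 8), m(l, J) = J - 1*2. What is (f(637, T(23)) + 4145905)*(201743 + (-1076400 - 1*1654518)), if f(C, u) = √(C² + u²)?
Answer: -10485719278375 - 2529175*√405782 ≈ -1.0487e+13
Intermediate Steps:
m(l, J) = -2 + J (m(l, J) = J - 2 = -2 + J)
T(c) = √(-10 + c) (T(c) = √((-2 + c) - 8) = √(-10 + c))
(f(637, T(23)) + 4145905)*(201743 + (-1076400 - 1*1654518)) = (√(637² + (√(-10 + 23))²) + 4145905)*(201743 + (-1076400 - 1*1654518)) = (√(405769 + (√13)²) + 4145905)*(201743 + (-1076400 - 1654518)) = (√(405769 + 13) + 4145905)*(201743 - 2730918) = (√405782 + 4145905)*(-2529175) = (4145905 + √405782)*(-2529175) = -10485719278375 - 2529175*√405782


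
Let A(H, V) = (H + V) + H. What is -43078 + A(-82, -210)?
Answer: -43452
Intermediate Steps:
A(H, V) = V + 2*H
-43078 + A(-82, -210) = -43078 + (-210 + 2*(-82)) = -43078 + (-210 - 164) = -43078 - 374 = -43452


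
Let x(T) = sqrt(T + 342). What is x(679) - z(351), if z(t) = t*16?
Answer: -5616 + sqrt(1021) ≈ -5584.0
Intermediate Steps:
z(t) = 16*t
x(T) = sqrt(342 + T)
x(679) - z(351) = sqrt(342 + 679) - 16*351 = sqrt(1021) - 1*5616 = sqrt(1021) - 5616 = -5616 + sqrt(1021)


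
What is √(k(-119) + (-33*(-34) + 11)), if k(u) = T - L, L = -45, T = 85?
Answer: √1263 ≈ 35.539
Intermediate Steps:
k(u) = 130 (k(u) = 85 - 1*(-45) = 85 + 45 = 130)
√(k(-119) + (-33*(-34) + 11)) = √(130 + (-33*(-34) + 11)) = √(130 + (1122 + 11)) = √(130 + 1133) = √1263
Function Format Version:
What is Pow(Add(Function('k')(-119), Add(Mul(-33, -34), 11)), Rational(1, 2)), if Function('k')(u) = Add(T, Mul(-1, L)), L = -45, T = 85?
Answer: Pow(1263, Rational(1, 2)) ≈ 35.539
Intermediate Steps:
Function('k')(u) = 130 (Function('k')(u) = Add(85, Mul(-1, -45)) = Add(85, 45) = 130)
Pow(Add(Function('k')(-119), Add(Mul(-33, -34), 11)), Rational(1, 2)) = Pow(Add(130, Add(Mul(-33, -34), 11)), Rational(1, 2)) = Pow(Add(130, Add(1122, 11)), Rational(1, 2)) = Pow(Add(130, 1133), Rational(1, 2)) = Pow(1263, Rational(1, 2))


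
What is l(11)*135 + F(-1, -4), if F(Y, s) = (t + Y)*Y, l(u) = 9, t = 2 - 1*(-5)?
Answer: 1209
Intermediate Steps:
t = 7 (t = 2 + 5 = 7)
F(Y, s) = Y*(7 + Y) (F(Y, s) = (7 + Y)*Y = Y*(7 + Y))
l(11)*135 + F(-1, -4) = 9*135 - (7 - 1) = 1215 - 1*6 = 1215 - 6 = 1209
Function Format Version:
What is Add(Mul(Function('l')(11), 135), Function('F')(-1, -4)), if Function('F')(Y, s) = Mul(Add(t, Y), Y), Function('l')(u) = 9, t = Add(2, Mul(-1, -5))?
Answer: 1209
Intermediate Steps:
t = 7 (t = Add(2, 5) = 7)
Function('F')(Y, s) = Mul(Y, Add(7, Y)) (Function('F')(Y, s) = Mul(Add(7, Y), Y) = Mul(Y, Add(7, Y)))
Add(Mul(Function('l')(11), 135), Function('F')(-1, -4)) = Add(Mul(9, 135), Mul(-1, Add(7, -1))) = Add(1215, Mul(-1, 6)) = Add(1215, -6) = 1209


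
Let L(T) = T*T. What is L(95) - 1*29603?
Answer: -20578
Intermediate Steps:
L(T) = T²
L(95) - 1*29603 = 95² - 1*29603 = 9025 - 29603 = -20578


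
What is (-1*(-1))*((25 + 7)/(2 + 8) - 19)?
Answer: -79/5 ≈ -15.800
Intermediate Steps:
(-1*(-1))*((25 + 7)/(2 + 8) - 19) = 1*(32/10 - 19) = 1*(32*(⅒) - 19) = 1*(16/5 - 19) = 1*(-79/5) = -79/5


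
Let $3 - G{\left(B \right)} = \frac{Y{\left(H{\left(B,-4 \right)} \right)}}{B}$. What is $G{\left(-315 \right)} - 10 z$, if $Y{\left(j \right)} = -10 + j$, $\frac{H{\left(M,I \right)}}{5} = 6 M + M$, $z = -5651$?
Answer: $\frac{3558112}{63} \approx 56478.0$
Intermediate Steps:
$H{\left(M,I \right)} = 35 M$ ($H{\left(M,I \right)} = 5 \left(6 M + M\right) = 5 \cdot 7 M = 35 M$)
$G{\left(B \right)} = 3 - \frac{-10 + 35 B}{B}$
$G{\left(-315 \right)} - 10 z = \left(-32 + \frac{10}{-315}\right) - 10 \left(-5651\right) = \left(-32 + 10 \left(- \frac{1}{315}\right)\right) - -56510 = \left(-32 - \frac{2}{63}\right) + 56510 = - \frac{2018}{63} + 56510 = \frac{3558112}{63}$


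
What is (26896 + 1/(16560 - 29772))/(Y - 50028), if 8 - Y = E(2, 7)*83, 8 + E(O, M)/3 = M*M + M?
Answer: -355349951/818774064 ≈ -0.43400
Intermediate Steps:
E(O, M) = -24 + 3*M + 3*M**2 (E(O, M) = -24 + 3*(M*M + M) = -24 + 3*(M**2 + M) = -24 + 3*(M + M**2) = -24 + (3*M + 3*M**2) = -24 + 3*M + 3*M**2)
Y = -11944 (Y = 8 - (-24 + 3*7 + 3*7**2)*83 = 8 - (-24 + 21 + 3*49)*83 = 8 - (-24 + 21 + 147)*83 = 8 - 144*83 = 8 - 1*11952 = 8 - 11952 = -11944)
(26896 + 1/(16560 - 29772))/(Y - 50028) = (26896 + 1/(16560 - 29772))/(-11944 - 50028) = (26896 + 1/(-13212))/(-61972) = (26896 - 1/13212)*(-1/61972) = (355349951/13212)*(-1/61972) = -355349951/818774064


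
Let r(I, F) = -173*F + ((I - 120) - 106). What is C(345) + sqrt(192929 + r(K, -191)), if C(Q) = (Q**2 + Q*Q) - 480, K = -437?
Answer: 237570 + sqrt(225309) ≈ 2.3804e+5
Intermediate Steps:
r(I, F) = -226 + I - 173*F (r(I, F) = -173*F + ((-120 + I) - 106) = -173*F + (-226 + I) = -226 + I - 173*F)
C(Q) = -480 + 2*Q**2 (C(Q) = (Q**2 + Q**2) - 480 = 2*Q**2 - 480 = -480 + 2*Q**2)
C(345) + sqrt(192929 + r(K, -191)) = (-480 + 2*345**2) + sqrt(192929 + (-226 - 437 - 173*(-191))) = (-480 + 2*119025) + sqrt(192929 + (-226 - 437 + 33043)) = (-480 + 238050) + sqrt(192929 + 32380) = 237570 + sqrt(225309)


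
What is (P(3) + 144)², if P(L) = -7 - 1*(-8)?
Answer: 21025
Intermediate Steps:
P(L) = 1 (P(L) = -7 + 8 = 1)
(P(3) + 144)² = (1 + 144)² = 145² = 21025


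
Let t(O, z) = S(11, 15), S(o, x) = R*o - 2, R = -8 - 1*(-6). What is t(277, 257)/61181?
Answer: -24/61181 ≈ -0.00039228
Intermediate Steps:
R = -2 (R = -8 + 6 = -2)
S(o, x) = -2 - 2*o (S(o, x) = -2*o - 2 = -2 - 2*o)
t(O, z) = -24 (t(O, z) = -2 - 2*11 = -2 - 22 = -24)
t(277, 257)/61181 = -24/61181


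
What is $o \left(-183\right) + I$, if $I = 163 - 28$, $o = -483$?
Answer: $88524$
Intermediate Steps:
$I = 135$ ($I = 163 - 28 = 135$)
$o \left(-183\right) + I = \left(-483\right) \left(-183\right) + 135 = 88389 + 135 = 88524$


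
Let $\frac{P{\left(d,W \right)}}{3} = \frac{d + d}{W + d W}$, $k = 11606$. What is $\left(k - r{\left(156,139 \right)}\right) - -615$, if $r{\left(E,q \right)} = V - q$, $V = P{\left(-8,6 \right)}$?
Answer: $\frac{86512}{7} \approx 12359.0$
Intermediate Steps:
$P{\left(d,W \right)} = \frac{6 d}{W + W d}$ ($P{\left(d,W \right)} = 3 \frac{d + d}{W + d W} = 3 \frac{2 d}{W + W d} = \frac{6 d}{W + W d}$)
$V = \frac{8}{7}$ ($V = 6 \left(-8\right) \frac{1}{6} \frac{1}{1 - 8} = 6 \left(-8\right) \frac{1}{6} \frac{1}{-7} = 6 \left(-8\right) \frac{1}{6} \left(- \frac{1}{7}\right) = \frac{8}{7} \approx 1.1429$)
$r{\left(E,q \right)} = \frac{8}{7} - q$
$\left(k - r{\left(156,139 \right)}\right) - -615 = \left(11606 - \left(\frac{8}{7} - 139\right)\right) - -615 = \left(11606 - \left(\frac{8}{7} - 139\right)\right) + 615 = \left(11606 - - \frac{965}{7}\right) + 615 = \left(11606 + \frac{965}{7}\right) + 615 = \frac{82207}{7} + 615 = \frac{86512}{7}$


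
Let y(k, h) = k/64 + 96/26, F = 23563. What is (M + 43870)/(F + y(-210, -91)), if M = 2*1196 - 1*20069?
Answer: 10896288/9802379 ≈ 1.1116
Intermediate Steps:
y(k, h) = 48/13 + k/64 (y(k, h) = k*(1/64) + 96*(1/26) = k/64 + 48/13 = 48/13 + k/64)
M = -17677 (M = 2392 - 20069 = -17677)
(M + 43870)/(F + y(-210, -91)) = (-17677 + 43870)/(23563 + (48/13 + (1/64)*(-210))) = 26193/(23563 + (48/13 - 105/32)) = 26193/(23563 + 171/416) = 26193/(9802379/416) = 26193*(416/9802379) = 10896288/9802379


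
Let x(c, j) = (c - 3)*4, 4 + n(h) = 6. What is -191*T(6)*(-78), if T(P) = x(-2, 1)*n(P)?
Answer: -595920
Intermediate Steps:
n(h) = 2 (n(h) = -4 + 6 = 2)
x(c, j) = -12 + 4*c (x(c, j) = (-3 + c)*4 = -12 + 4*c)
T(P) = -40 (T(P) = (-12 + 4*(-2))*2 = (-12 - 8)*2 = -20*2 = -40)
-191*T(6)*(-78) = -191*(-40)*(-78) = 7640*(-78) = -595920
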